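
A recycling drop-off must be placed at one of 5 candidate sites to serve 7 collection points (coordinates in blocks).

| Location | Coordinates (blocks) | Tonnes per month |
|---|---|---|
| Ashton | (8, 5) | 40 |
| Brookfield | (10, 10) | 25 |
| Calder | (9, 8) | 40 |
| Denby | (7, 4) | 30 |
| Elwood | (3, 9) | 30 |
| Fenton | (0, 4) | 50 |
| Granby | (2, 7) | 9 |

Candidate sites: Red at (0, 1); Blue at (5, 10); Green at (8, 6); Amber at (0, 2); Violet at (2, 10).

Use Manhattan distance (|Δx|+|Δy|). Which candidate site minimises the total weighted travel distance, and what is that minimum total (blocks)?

Green, total 1203 blocks

Total weighted distance at each candidate:
  Red (0, 1): total = 2447
  Blue (5, 10): total = 1619
  Green (8, 6): total = 1203
  Amber (0, 2): total = 2223
  Violet (2, 10): total = 1817
Minimum is at Green with total 1203 blocks.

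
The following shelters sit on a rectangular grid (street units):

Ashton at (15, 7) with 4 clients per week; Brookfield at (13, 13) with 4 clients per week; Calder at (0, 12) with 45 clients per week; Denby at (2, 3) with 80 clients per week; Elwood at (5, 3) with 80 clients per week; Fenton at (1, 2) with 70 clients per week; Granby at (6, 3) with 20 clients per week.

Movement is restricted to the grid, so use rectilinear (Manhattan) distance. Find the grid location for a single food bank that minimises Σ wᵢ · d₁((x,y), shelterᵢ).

Manhattan distance separates: Σwᵢ(|x−xᵢ|+|y−yᵢ|) = Σwᵢ|x−xᵢ| + Σwᵢ|y−yᵢ|, so x and y are optimised independently as 1-D weighted medians.
Total weight W = 303; half = 151.5.
x-coordinate, sorted with cumulative weight:
  x=0 (Calder, w=45) cum 45
  x=1 (Fenton, w=70) cum 115
  x=2 (Denby, w=80) cum 195  ← median
  x=5 (Elwood, w=80) cum 275
  x=6 (Granby, w=20) cum 295
  x=13 (Brookfield, w=4) cum 299
  x=15 (Ashton, w=4) cum 303
⇒ x* = 2
y-coordinate, sorted with cumulative weight:
  y=2 (Fenton, w=70) cum 70
  y=3 (Denby, w=80) cum 150
  y=3 (Elwood, w=80) cum 230  ← median
  y=3 (Granby, w=20) cum 250
  y=7 (Ashton, w=4) cum 254
  y=12 (Calder, w=45) cum 299
  y=13 (Brookfield, w=4) cum 303
⇒ y* = 3

(2, 3)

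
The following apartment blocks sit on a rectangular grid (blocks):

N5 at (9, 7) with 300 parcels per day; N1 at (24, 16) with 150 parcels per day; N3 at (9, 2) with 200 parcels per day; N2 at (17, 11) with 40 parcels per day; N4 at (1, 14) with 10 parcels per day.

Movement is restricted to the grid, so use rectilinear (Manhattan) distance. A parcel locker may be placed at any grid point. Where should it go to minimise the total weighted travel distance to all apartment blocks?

(9, 7)

Manhattan distance separates: Σwᵢ(|x−xᵢ|+|y−yᵢ|) = Σwᵢ|x−xᵢ| + Σwᵢ|y−yᵢ|, so x and y are optimised independently as 1-D weighted medians.
Total weight W = 700; half = 350.
x-coordinate, sorted with cumulative weight:
  x=1 (N4, w=10) cum 10
  x=9 (N5, w=300) cum 310
  x=9 (N3, w=200) cum 510  ← median
  x=17 (N2, w=40) cum 550
  x=24 (N1, w=150) cum 700
⇒ x* = 9
y-coordinate, sorted with cumulative weight:
  y=2 (N3, w=200) cum 200
  y=7 (N5, w=300) cum 500  ← median
  y=11 (N2, w=40) cum 540
  y=14 (N4, w=10) cum 550
  y=16 (N1, w=150) cum 700
⇒ y* = 7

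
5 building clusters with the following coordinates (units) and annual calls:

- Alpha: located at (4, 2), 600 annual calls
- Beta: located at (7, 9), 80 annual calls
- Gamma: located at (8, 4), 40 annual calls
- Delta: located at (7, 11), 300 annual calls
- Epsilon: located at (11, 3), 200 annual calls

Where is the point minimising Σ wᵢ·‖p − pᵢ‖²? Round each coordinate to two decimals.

The minimiser of Σwᵢ‖p−pᵢ‖² is the weighted centroid p* = (Σwᵢpᵢ)/(Σwᵢ).
Σwᵢ = 1220.
Σwᵢxᵢ = 600·4 + 80·7 + 40·8 + 300·7 + 200·11 = 7580.
Σwᵢyᵢ = 600·2 + 80·9 + 40·4 + 300·11 + 200·3 = 5980.
x* = 7580/1220 = 6.21, y* = 5980/1220 = 4.90.

(6.21, 4.90)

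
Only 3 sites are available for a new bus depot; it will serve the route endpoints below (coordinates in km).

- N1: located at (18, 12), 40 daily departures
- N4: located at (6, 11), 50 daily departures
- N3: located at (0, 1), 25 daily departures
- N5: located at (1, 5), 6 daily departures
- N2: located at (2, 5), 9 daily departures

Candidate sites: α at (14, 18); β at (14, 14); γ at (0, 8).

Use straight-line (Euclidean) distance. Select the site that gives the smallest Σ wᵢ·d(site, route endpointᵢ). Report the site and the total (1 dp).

Total weighted distance at each candidate:
  α (14, 18): total = 1640.1
  β (14, 14): total = 1313.6
  γ (0, 8): total = 1299.4
Minimum is at γ with total 1299.4 km.

γ, total 1299.4 km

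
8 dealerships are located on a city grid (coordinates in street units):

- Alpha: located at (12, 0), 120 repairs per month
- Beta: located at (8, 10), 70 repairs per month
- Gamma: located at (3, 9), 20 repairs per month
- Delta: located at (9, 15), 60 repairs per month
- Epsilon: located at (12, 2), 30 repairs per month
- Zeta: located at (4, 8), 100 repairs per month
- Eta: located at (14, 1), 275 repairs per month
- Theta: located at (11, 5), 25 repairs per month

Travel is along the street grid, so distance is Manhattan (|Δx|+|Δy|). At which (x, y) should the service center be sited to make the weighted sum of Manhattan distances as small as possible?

Manhattan distance separates: Σwᵢ(|x−xᵢ|+|y−yᵢ|) = Σwᵢ|x−xᵢ| + Σwᵢ|y−yᵢ|, so x and y are optimised independently as 1-D weighted medians.
Total weight W = 700; half = 350.
x-coordinate, sorted with cumulative weight:
  x=3 (Gamma, w=20) cum 20
  x=4 (Zeta, w=100) cum 120
  x=8 (Beta, w=70) cum 190
  x=9 (Delta, w=60) cum 250
  x=11 (Theta, w=25) cum 275
  x=12 (Alpha, w=120) cum 395  ← median
  x=12 (Epsilon, w=30) cum 425
  x=14 (Eta, w=275) cum 700
⇒ x* = 12
y-coordinate, sorted with cumulative weight:
  y=0 (Alpha, w=120) cum 120
  y=1 (Eta, w=275) cum 395  ← median
  y=2 (Epsilon, w=30) cum 425
  y=5 (Theta, w=25) cum 450
  y=8 (Zeta, w=100) cum 550
  y=9 (Gamma, w=20) cum 570
  y=10 (Beta, w=70) cum 640
  y=15 (Delta, w=60) cum 700
⇒ y* = 1

(12, 1)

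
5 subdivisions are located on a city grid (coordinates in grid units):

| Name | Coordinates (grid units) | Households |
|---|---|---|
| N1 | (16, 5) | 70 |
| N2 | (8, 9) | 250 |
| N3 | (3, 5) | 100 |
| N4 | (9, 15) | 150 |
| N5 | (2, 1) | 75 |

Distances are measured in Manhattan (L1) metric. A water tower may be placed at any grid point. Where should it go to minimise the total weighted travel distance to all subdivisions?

(8, 9)

Manhattan distance separates: Σwᵢ(|x−xᵢ|+|y−yᵢ|) = Σwᵢ|x−xᵢ| + Σwᵢ|y−yᵢ|, so x and y are optimised independently as 1-D weighted medians.
Total weight W = 645; half = 322.5.
x-coordinate, sorted with cumulative weight:
  x=2 (N5, w=75) cum 75
  x=3 (N3, w=100) cum 175
  x=8 (N2, w=250) cum 425  ← median
  x=9 (N4, w=150) cum 575
  x=16 (N1, w=70) cum 645
⇒ x* = 8
y-coordinate, sorted with cumulative weight:
  y=1 (N5, w=75) cum 75
  y=5 (N1, w=70) cum 145
  y=5 (N3, w=100) cum 245
  y=9 (N2, w=250) cum 495  ← median
  y=15 (N4, w=150) cum 645
⇒ y* = 9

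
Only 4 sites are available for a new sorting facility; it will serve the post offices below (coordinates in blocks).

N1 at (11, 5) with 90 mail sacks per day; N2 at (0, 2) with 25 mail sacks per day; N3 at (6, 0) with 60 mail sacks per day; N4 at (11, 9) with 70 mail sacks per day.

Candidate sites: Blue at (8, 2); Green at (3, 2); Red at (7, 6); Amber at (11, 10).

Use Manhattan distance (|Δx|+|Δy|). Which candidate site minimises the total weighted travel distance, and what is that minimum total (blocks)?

Total weighted distance at each candidate:
  Blue (8, 2): total = 1680
  Green (3, 2): total = 2415
  Red (7, 6): total = 1635
  Amber (11, 10): total = 1895
Minimum is at Red with total 1635 blocks.

Red, total 1635 blocks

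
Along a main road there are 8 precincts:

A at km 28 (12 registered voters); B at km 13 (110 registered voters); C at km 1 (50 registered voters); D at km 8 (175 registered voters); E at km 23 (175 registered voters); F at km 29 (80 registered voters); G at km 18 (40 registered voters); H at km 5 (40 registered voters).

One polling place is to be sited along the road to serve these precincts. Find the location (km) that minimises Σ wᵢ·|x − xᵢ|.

x = 13

For a sum of weighted absolute distances on a line, the optimum is the weighted median (not the mean). Total weight W = 682; half-weight = 341.
Sort by position and accumulate weight:
  km 1 (C, w=50) → cum 50
  km 5 (H, w=40) → cum 90
  km 8 (D, w=175) → cum 265
  km 13 (B, w=110) → cum 375  ≥ 341 → median here
  km 18 (G, w=40) → cum 415
  km 23 (E, w=175) → cum 590
  km 28 (A, w=12) → cum 602
  km 29 (F, w=80) → cum 682
Optimal location: km 13.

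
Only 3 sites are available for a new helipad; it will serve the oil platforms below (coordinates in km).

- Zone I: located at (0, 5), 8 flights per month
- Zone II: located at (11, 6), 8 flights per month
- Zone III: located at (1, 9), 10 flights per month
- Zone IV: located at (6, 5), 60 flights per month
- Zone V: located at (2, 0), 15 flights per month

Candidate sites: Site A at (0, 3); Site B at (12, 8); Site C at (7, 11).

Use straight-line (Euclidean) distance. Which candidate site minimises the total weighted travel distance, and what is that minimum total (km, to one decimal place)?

Site A, total 601.6 km

Total weighted distance at each candidate:
  Site A (0, 3): total = 601.6
  Site B (12, 8): total = 821.9
  Site C (7, 11): total = 734.4
Minimum is at Site A with total 601.6 km.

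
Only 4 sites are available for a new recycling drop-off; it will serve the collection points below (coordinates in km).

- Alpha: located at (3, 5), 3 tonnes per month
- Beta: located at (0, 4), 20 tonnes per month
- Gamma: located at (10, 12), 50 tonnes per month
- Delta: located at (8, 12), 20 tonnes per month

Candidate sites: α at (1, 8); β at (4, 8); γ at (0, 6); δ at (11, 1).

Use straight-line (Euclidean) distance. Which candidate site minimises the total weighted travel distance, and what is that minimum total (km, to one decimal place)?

Total weighted distance at each candidate:
  α (1, 8): total = 747.0
  β (4, 8): total = 596.3
  γ (0, 6): total = 832.6
  δ (11, 1): total = 1035.2
Minimum is at β with total 596.3 km.

β, total 596.3 km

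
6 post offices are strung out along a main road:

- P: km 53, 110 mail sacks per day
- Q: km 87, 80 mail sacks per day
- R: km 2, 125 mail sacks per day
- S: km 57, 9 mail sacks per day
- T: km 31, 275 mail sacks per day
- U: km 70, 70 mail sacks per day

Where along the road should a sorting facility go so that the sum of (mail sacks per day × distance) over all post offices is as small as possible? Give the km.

x = 31

For a sum of weighted absolute distances on a line, the optimum is the weighted median (not the mean). Total weight W = 669; half-weight = 334.5.
Sort by position and accumulate weight:
  km 2 (R, w=125) → cum 125
  km 31 (T, w=275) → cum 400  ≥ 334.5 → median here
  km 53 (P, w=110) → cum 510
  km 57 (S, w=9) → cum 519
  km 70 (U, w=70) → cum 589
  km 87 (Q, w=80) → cum 669
Optimal location: km 31.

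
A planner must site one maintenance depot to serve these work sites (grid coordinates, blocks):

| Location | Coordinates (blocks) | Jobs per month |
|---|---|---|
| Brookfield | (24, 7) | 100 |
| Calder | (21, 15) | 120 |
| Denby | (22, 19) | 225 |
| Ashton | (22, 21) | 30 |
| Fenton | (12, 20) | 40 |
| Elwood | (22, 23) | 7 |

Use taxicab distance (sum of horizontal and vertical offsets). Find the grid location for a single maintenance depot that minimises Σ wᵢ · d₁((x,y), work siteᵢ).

(22, 19)

Manhattan distance separates: Σwᵢ(|x−xᵢ|+|y−yᵢ|) = Σwᵢ|x−xᵢ| + Σwᵢ|y−yᵢ|, so x and y are optimised independently as 1-D weighted medians.
Total weight W = 522; half = 261.
x-coordinate, sorted with cumulative weight:
  x=12 (Fenton, w=40) cum 40
  x=21 (Calder, w=120) cum 160
  x=22 (Denby, w=225) cum 385  ← median
  x=22 (Ashton, w=30) cum 415
  x=22 (Elwood, w=7) cum 422
  x=24 (Brookfield, w=100) cum 522
⇒ x* = 22
y-coordinate, sorted with cumulative weight:
  y=7 (Brookfield, w=100) cum 100
  y=15 (Calder, w=120) cum 220
  y=19 (Denby, w=225) cum 445  ← median
  y=20 (Fenton, w=40) cum 485
  y=21 (Ashton, w=30) cum 515
  y=23 (Elwood, w=7) cum 522
⇒ y* = 19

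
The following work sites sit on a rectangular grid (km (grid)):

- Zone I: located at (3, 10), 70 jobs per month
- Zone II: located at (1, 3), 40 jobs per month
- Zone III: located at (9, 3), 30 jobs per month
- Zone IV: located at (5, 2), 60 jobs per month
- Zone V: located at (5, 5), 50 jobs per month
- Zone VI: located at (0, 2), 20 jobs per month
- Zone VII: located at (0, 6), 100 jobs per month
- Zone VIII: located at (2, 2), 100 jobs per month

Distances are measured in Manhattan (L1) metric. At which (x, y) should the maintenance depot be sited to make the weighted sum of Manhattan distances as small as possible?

(2, 3)

Manhattan distance separates: Σwᵢ(|x−xᵢ|+|y−yᵢ|) = Σwᵢ|x−xᵢ| + Σwᵢ|y−yᵢ|, so x and y are optimised independently as 1-D weighted medians.
Total weight W = 470; half = 235.
x-coordinate, sorted with cumulative weight:
  x=0 (Zone VI, w=20) cum 20
  x=0 (Zone VII, w=100) cum 120
  x=1 (Zone II, w=40) cum 160
  x=2 (Zone VIII, w=100) cum 260  ← median
  x=3 (Zone I, w=70) cum 330
  x=5 (Zone IV, w=60) cum 390
  x=5 (Zone V, w=50) cum 440
  x=9 (Zone III, w=30) cum 470
⇒ x* = 2
y-coordinate, sorted with cumulative weight:
  y=2 (Zone IV, w=60) cum 60
  y=2 (Zone VI, w=20) cum 80
  y=2 (Zone VIII, w=100) cum 180
  y=3 (Zone II, w=40) cum 220
  y=3 (Zone III, w=30) cum 250  ← median
  y=5 (Zone V, w=50) cum 300
  y=6 (Zone VII, w=100) cum 400
  y=10 (Zone I, w=70) cum 470
⇒ y* = 3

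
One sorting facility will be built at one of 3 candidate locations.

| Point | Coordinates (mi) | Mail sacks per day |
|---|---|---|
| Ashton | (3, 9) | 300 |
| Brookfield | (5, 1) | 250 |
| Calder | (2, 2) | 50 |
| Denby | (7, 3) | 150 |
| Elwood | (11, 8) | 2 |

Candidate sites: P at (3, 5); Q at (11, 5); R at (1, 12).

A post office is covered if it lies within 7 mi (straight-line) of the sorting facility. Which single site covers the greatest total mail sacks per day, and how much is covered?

Coverage radius r = 7 mi; a point is covered iff (Δx)²+(Δy)² ≤ 7² = 49.
  P (3, 5): covers {Ashton, Brookfield, Calder, Denby} → 750
  Q (11, 5): covers {Denby, Elwood} → 152
  R (1, 12): covers {Ashton} → 300
Maximum coverage at P: 750 mail sacks per day.

P, covering 750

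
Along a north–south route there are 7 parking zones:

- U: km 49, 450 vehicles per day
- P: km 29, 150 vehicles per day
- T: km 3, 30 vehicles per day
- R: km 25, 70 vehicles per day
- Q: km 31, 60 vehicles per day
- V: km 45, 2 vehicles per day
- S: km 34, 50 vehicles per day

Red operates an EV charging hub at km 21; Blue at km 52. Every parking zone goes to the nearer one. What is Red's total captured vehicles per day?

360

The indifferent point is the midpoint (21+52)/2 = 36.5; parking zones left of it (closer to Red at 21) go to Red, those right go to Blue.
  T at 3 (w=30) → Red
  R at 25 (w=70) → Red
  P at 29 (w=150) → Red
  Q at 31 (w=60) → Red
  S at 34 (w=50) → Red
  V at 45 (w=2) → Blue
  U at 49 (w=450) → Blue
Red captures 360; Blue captures 452.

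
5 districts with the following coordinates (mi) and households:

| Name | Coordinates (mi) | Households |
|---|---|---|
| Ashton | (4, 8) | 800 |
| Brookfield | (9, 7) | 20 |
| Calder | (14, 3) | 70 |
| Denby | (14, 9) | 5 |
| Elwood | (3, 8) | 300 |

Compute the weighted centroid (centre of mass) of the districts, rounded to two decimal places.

(4.46, 7.69)

The minimiser of Σwᵢ‖p−pᵢ‖² is the weighted centroid p* = (Σwᵢpᵢ)/(Σwᵢ).
Σwᵢ = 1195.
Σwᵢxᵢ = 800·4 + 20·9 + 70·14 + 5·14 + 300·3 = 5330.
Σwᵢyᵢ = 800·8 + 20·7 + 70·3 + 5·9 + 300·8 = 9195.
x* = 5330/1195 = 4.46, y* = 9195/1195 = 7.69.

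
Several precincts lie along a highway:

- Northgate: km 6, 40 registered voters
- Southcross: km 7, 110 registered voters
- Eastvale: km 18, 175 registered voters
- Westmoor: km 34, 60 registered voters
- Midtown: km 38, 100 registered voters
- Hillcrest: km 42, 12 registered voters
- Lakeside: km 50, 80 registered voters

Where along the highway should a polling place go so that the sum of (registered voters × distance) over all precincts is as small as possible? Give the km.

x = 18

For a sum of weighted absolute distances on a line, the optimum is the weighted median (not the mean). Total weight W = 577; half-weight = 288.5.
Sort by position and accumulate weight:
  km 6 (Northgate, w=40) → cum 40
  km 7 (Southcross, w=110) → cum 150
  km 18 (Eastvale, w=175) → cum 325  ≥ 288.5 → median here
  km 34 (Westmoor, w=60) → cum 385
  km 38 (Midtown, w=100) → cum 485
  km 42 (Hillcrest, w=12) → cum 497
  km 50 (Lakeside, w=80) → cum 577
Optimal location: km 18.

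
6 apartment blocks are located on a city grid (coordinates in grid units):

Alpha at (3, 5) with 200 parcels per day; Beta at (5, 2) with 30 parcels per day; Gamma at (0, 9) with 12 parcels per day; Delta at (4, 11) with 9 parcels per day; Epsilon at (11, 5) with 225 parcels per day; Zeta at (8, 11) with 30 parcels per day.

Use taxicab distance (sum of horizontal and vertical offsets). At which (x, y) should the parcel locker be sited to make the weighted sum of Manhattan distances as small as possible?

(8, 5)

Manhattan distance separates: Σwᵢ(|x−xᵢ|+|y−yᵢ|) = Σwᵢ|x−xᵢ| + Σwᵢ|y−yᵢ|, so x and y are optimised independently as 1-D weighted medians.
Total weight W = 506; half = 253.
x-coordinate, sorted with cumulative weight:
  x=0 (Gamma, w=12) cum 12
  x=3 (Alpha, w=200) cum 212
  x=4 (Delta, w=9) cum 221
  x=5 (Beta, w=30) cum 251
  x=8 (Zeta, w=30) cum 281  ← median
  x=11 (Epsilon, w=225) cum 506
⇒ x* = 8
y-coordinate, sorted with cumulative weight:
  y=2 (Beta, w=30) cum 30
  y=5 (Alpha, w=200) cum 230
  y=5 (Epsilon, w=225) cum 455  ← median
  y=9 (Gamma, w=12) cum 467
  y=11 (Delta, w=9) cum 476
  y=11 (Zeta, w=30) cum 506
⇒ y* = 5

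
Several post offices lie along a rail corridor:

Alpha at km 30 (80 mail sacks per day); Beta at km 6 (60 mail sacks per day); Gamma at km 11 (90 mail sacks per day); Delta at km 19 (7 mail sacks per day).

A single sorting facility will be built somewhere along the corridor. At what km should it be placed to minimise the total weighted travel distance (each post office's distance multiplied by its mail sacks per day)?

x = 11

For a sum of weighted absolute distances on a line, the optimum is the weighted median (not the mean). Total weight W = 237; half-weight = 118.5.
Sort by position and accumulate weight:
  km 6 (Beta, w=60) → cum 60
  km 11 (Gamma, w=90) → cum 150  ≥ 118.5 → median here
  km 19 (Delta, w=7) → cum 157
  km 30 (Alpha, w=80) → cum 237
Optimal location: km 11.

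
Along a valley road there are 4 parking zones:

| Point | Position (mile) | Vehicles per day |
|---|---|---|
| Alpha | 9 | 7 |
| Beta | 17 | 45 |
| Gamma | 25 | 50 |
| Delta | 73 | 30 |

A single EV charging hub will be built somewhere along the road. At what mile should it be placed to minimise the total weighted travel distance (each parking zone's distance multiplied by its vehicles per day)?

x = 25

For a sum of weighted absolute distances on a line, the optimum is the weighted median (not the mean). Total weight W = 132; half-weight = 66.
Sort by position and accumulate weight:
  mile 9 (Alpha, w=7) → cum 7
  mile 17 (Beta, w=45) → cum 52
  mile 25 (Gamma, w=50) → cum 102  ≥ 66 → median here
  mile 73 (Delta, w=30) → cum 132
Optimal location: mile 25.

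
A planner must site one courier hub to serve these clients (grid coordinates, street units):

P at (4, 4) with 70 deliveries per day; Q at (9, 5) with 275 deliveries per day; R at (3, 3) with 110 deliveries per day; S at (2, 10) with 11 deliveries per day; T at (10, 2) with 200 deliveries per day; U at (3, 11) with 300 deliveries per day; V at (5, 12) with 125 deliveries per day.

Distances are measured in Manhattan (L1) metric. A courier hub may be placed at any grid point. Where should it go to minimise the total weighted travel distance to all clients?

Manhattan distance separates: Σwᵢ(|x−xᵢ|+|y−yᵢ|) = Σwᵢ|x−xᵢ| + Σwᵢ|y−yᵢ|, so x and y are optimised independently as 1-D weighted medians.
Total weight W = 1091; half = 545.5.
x-coordinate, sorted with cumulative weight:
  x=2 (S, w=11) cum 11
  x=3 (R, w=110) cum 121
  x=3 (U, w=300) cum 421
  x=4 (P, w=70) cum 491
  x=5 (V, w=125) cum 616  ← median
  x=9 (Q, w=275) cum 891
  x=10 (T, w=200) cum 1091
⇒ x* = 5
y-coordinate, sorted with cumulative weight:
  y=2 (T, w=200) cum 200
  y=3 (R, w=110) cum 310
  y=4 (P, w=70) cum 380
  y=5 (Q, w=275) cum 655  ← median
  y=10 (S, w=11) cum 666
  y=11 (U, w=300) cum 966
  y=12 (V, w=125) cum 1091
⇒ y* = 5

(5, 5)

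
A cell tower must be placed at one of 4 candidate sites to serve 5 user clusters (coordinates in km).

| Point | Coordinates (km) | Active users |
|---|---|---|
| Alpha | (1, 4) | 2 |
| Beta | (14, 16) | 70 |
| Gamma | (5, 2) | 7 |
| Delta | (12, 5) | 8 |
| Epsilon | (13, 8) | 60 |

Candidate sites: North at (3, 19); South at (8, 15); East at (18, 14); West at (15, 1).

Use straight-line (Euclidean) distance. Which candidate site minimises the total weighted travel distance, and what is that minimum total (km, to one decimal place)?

East, total 1031.5 km

Total weighted distance at each candidate:
  North (3, 19): total = 1973.3
  South (8, 15): total = 1147.6
  East (18, 14): total = 1031.5
  West (15, 1): total = 1628.1
Minimum is at East with total 1031.5 km.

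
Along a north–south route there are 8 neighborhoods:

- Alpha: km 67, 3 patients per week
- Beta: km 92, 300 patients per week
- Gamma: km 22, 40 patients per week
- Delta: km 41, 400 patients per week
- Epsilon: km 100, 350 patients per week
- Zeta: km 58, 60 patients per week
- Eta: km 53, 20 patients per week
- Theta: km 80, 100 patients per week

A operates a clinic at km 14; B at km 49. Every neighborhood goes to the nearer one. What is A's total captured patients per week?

40

The indifferent point is the midpoint (14+49)/2 = 31.5; neighborhoods left of it (closer to A at 14) go to A, those right go to B.
  Gamma at 22 (w=40) → A
  Delta at 41 (w=400) → B
  Eta at 53 (w=20) → B
  Zeta at 58 (w=60) → B
  Alpha at 67 (w=3) → B
  Theta at 80 (w=100) → B
  Beta at 92 (w=300) → B
  Epsilon at 100 (w=350) → B
A captures 40; B captures 1233.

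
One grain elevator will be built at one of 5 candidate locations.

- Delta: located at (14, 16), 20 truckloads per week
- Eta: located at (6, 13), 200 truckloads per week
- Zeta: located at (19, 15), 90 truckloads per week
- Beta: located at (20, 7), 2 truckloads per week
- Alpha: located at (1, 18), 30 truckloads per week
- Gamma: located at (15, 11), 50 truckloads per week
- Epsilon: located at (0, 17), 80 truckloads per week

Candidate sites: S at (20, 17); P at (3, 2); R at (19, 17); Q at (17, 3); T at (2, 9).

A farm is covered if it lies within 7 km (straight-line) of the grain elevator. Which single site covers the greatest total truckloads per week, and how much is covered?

T, covering 200

Coverage radius r = 7 km; a point is covered iff (Δx)²+(Δy)² ≤ 7² = 49.
  S (20, 17): covers {Delta, Zeta} → 110
  P (3, 2): covers {none} → 0
  R (19, 17): covers {Delta, Zeta} → 110
  Q (17, 3): covers {Beta} → 2
  T (2, 9): covers {Eta} → 200
Maximum coverage at T: 200 truckloads per week.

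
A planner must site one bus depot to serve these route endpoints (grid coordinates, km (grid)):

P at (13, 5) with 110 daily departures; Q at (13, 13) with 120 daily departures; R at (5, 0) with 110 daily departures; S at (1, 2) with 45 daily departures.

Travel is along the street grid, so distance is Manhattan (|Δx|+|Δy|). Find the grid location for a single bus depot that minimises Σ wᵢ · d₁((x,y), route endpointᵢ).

Manhattan distance separates: Σwᵢ(|x−xᵢ|+|y−yᵢ|) = Σwᵢ|x−xᵢ| + Σwᵢ|y−yᵢ|, so x and y are optimised independently as 1-D weighted medians.
Total weight W = 385; half = 192.5.
x-coordinate, sorted with cumulative weight:
  x=1 (S, w=45) cum 45
  x=5 (R, w=110) cum 155
  x=13 (P, w=110) cum 265  ← median
  x=13 (Q, w=120) cum 385
⇒ x* = 13
y-coordinate, sorted with cumulative weight:
  y=0 (R, w=110) cum 110
  y=2 (S, w=45) cum 155
  y=5 (P, w=110) cum 265  ← median
  y=13 (Q, w=120) cum 385
⇒ y* = 5

(13, 5)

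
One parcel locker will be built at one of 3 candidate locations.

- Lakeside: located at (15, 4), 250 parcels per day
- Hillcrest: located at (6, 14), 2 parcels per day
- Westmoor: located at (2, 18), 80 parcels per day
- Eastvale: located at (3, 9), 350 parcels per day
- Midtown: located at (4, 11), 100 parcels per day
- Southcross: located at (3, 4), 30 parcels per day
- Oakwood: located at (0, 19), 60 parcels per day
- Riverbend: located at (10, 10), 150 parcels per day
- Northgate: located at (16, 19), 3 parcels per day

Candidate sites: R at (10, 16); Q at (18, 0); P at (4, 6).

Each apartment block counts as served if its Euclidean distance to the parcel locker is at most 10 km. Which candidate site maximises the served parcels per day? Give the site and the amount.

R, covering 685

Coverage radius r = 10 km; a point is covered iff (Δx)²+(Δy)² ≤ 10² = 100.
  R (10, 16): covers {Hillcrest, Westmoor, Eastvale, Midtown, Riverbend, Northgate} → 685
  Q (18, 0): covers {Lakeside} → 250
  P (4, 6): covers {Hillcrest, Eastvale, Midtown, Southcross, Riverbend} → 632
Maximum coverage at R: 685 parcels per day.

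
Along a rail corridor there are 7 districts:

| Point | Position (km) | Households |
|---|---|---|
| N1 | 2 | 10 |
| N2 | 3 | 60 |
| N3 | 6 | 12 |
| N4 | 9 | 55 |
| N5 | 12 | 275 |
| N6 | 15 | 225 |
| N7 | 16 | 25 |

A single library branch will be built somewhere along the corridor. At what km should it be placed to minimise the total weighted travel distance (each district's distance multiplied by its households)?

x = 12

For a sum of weighted absolute distances on a line, the optimum is the weighted median (not the mean). Total weight W = 662; half-weight = 331.
Sort by position and accumulate weight:
  km 2 (N1, w=10) → cum 10
  km 3 (N2, w=60) → cum 70
  km 6 (N3, w=12) → cum 82
  km 9 (N4, w=55) → cum 137
  km 12 (N5, w=275) → cum 412  ≥ 331 → median here
  km 15 (N6, w=225) → cum 637
  km 16 (N7, w=25) → cum 662
Optimal location: km 12.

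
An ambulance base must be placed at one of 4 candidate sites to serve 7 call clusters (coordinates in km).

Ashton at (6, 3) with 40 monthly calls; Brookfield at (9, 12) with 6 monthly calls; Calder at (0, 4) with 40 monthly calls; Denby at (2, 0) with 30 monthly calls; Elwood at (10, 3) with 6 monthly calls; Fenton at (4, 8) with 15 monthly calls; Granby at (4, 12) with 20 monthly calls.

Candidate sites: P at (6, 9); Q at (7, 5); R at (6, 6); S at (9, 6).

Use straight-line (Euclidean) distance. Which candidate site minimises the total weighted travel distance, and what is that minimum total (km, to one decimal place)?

Total weighted distance at each candidate:
  P (6, 9): total = 1022.3
  Q (7, 5): total = 865.7
  R (6, 6): total = 828.5
  S (9, 6): total = 1107.0
Minimum is at R with total 828.5 km.

R, total 828.5 km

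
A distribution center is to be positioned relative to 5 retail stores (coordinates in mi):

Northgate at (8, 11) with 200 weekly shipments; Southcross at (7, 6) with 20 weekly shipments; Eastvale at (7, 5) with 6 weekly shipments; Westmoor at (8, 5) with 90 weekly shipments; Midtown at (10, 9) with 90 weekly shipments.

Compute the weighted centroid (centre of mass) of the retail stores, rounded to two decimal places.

The minimiser of Σwᵢ‖p−pᵢ‖² is the weighted centroid p* = (Σwᵢpᵢ)/(Σwᵢ).
Σwᵢ = 406.
Σwᵢxᵢ = 200·8 + 20·7 + 6·7 + 90·8 + 90·10 = 3402.
Σwᵢyᵢ = 200·11 + 20·6 + 6·5 + 90·5 + 90·9 = 3610.
x* = 3402/406 = 8.38, y* = 3610/406 = 8.89.

(8.38, 8.89)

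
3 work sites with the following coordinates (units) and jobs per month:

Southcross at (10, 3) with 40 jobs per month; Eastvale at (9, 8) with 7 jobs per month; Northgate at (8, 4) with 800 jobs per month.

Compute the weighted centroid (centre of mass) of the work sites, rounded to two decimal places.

(8.10, 3.99)

The minimiser of Σwᵢ‖p−pᵢ‖² is the weighted centroid p* = (Σwᵢpᵢ)/(Σwᵢ).
Σwᵢ = 847.
Σwᵢxᵢ = 40·10 + 7·9 + 800·8 = 6863.
Σwᵢyᵢ = 40·3 + 7·8 + 800·4 = 3376.
x* = 6863/847 = 8.10, y* = 3376/847 = 3.99.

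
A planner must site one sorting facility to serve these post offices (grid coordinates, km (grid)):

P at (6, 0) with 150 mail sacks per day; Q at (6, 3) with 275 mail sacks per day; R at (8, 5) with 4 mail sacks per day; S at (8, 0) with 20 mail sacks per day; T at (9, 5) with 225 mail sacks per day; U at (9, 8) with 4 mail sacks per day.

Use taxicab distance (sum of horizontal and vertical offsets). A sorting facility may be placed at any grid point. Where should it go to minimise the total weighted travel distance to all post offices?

Manhattan distance separates: Σwᵢ(|x−xᵢ|+|y−yᵢ|) = Σwᵢ|x−xᵢ| + Σwᵢ|y−yᵢ|, so x and y are optimised independently as 1-D weighted medians.
Total weight W = 678; half = 339.
x-coordinate, sorted with cumulative weight:
  x=6 (P, w=150) cum 150
  x=6 (Q, w=275) cum 425  ← median
  x=8 (R, w=4) cum 429
  x=8 (S, w=20) cum 449
  x=9 (T, w=225) cum 674
  x=9 (U, w=4) cum 678
⇒ x* = 6
y-coordinate, sorted with cumulative weight:
  y=0 (P, w=150) cum 150
  y=0 (S, w=20) cum 170
  y=3 (Q, w=275) cum 445  ← median
  y=5 (R, w=4) cum 449
  y=5 (T, w=225) cum 674
  y=8 (U, w=4) cum 678
⇒ y* = 3

(6, 3)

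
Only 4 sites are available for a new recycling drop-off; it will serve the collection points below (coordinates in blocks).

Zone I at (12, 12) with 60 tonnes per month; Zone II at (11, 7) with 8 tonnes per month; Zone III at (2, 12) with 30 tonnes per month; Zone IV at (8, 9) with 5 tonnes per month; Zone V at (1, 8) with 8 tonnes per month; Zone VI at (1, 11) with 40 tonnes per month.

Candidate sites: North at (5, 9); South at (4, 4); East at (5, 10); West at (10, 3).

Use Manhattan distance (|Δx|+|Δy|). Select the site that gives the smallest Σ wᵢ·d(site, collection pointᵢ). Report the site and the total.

East, total 1030 blocks

Total weighted distance at each candidate:
  North (5, 9): total = 1139
  South (4, 4): total = 1841
  East (5, 10): total = 1030
  West (10, 3): total = 2042
Minimum is at East with total 1030 blocks.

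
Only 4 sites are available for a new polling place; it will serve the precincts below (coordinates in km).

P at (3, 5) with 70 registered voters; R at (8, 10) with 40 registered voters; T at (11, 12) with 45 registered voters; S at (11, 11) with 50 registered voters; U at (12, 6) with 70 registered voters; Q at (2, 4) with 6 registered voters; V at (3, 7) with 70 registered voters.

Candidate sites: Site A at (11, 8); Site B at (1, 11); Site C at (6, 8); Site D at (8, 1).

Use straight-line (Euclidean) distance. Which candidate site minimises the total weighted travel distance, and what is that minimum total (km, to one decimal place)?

Total weighted distance at each candidate:
  Site A (11, 8): total = 1852.3
  Site B (1, 11): total = 2879.1
  Site C (6, 8): total = 1687.8
  Site D (8, 1): total = 2878.5
Minimum is at Site C with total 1687.8 km.

Site C, total 1687.8 km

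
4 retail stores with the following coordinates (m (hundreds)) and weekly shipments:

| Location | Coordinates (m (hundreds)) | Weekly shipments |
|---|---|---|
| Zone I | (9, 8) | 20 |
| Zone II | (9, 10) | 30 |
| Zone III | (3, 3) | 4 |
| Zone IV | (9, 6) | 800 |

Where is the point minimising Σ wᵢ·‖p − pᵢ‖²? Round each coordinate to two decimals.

The minimiser of Σwᵢ‖p−pᵢ‖² is the weighted centroid p* = (Σwᵢpᵢ)/(Σwᵢ).
Σwᵢ = 854.
Σwᵢxᵢ = 20·9 + 30·9 + 4·3 + 800·9 = 7662.
Σwᵢyᵢ = 20·8 + 30·10 + 4·3 + 800·6 = 5272.
x* = 7662/854 = 8.97, y* = 5272/854 = 6.17.

(8.97, 6.17)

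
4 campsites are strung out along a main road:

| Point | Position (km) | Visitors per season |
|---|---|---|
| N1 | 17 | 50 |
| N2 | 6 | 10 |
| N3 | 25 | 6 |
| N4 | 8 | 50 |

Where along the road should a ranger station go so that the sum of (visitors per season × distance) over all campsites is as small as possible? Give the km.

For a sum of weighted absolute distances on a line, the optimum is the weighted median (not the mean). Total weight W = 116; half-weight = 58.
Sort by position and accumulate weight:
  km 6 (N2, w=10) → cum 10
  km 8 (N4, w=50) → cum 60  ≥ 58 → median here
  km 17 (N1, w=50) → cum 110
  km 25 (N3, w=6) → cum 116
Optimal location: km 8.

x = 8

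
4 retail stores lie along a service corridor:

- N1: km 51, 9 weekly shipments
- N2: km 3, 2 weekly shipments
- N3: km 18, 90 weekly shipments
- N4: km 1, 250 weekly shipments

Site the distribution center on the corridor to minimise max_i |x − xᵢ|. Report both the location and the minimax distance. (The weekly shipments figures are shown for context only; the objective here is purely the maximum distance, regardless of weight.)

location 26, max distance 25

The 1-center on a line is the midpoint of the two extreme points: leftmost at 1, rightmost at 51.
Optimal location = (1 + 51)/2 = 26; maximum distance = (51 − 1)/2 = 25.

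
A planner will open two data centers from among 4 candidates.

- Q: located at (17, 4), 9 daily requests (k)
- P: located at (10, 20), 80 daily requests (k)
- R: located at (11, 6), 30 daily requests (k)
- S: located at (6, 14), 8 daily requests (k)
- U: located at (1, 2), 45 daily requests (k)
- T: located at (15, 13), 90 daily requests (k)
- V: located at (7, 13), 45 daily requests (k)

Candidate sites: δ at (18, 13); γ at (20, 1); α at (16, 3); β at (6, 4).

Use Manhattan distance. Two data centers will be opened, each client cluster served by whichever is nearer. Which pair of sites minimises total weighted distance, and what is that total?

Evaluate every pair (each demand assigned to the nearer of the two):
  {δ, β}: total = 2615
  {δ, α}: total = 3047
  {δ, γ}: total = 3443
  {α, β}: total = 3663
  {γ, β}: total = 4239
  {γ, α}: total = 4831
Best pair: {δ, β} with total 2615.

{δ, β}, total 2615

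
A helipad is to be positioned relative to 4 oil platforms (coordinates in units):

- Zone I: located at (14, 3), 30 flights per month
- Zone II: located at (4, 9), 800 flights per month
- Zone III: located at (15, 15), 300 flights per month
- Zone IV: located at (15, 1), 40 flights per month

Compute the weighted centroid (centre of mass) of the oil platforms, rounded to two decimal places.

(7.45, 10.11)

The minimiser of Σwᵢ‖p−pᵢ‖² is the weighted centroid p* = (Σwᵢpᵢ)/(Σwᵢ).
Σwᵢ = 1170.
Σwᵢxᵢ = 30·14 + 800·4 + 300·15 + 40·15 = 8720.
Σwᵢyᵢ = 30·3 + 800·9 + 300·15 + 40·1 = 11830.
x* = 8720/1170 = 7.45, y* = 11830/1170 = 10.11.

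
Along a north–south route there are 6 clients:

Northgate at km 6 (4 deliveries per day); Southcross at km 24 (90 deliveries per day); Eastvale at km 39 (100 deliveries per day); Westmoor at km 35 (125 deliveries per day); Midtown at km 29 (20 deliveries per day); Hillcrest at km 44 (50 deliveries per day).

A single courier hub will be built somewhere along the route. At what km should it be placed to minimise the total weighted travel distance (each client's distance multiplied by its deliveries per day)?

x = 35

For a sum of weighted absolute distances on a line, the optimum is the weighted median (not the mean). Total weight W = 389; half-weight = 194.5.
Sort by position and accumulate weight:
  km 6 (Northgate, w=4) → cum 4
  km 24 (Southcross, w=90) → cum 94
  km 29 (Midtown, w=20) → cum 114
  km 35 (Westmoor, w=125) → cum 239  ≥ 194.5 → median here
  km 39 (Eastvale, w=100) → cum 339
  km 44 (Hillcrest, w=50) → cum 389
Optimal location: km 35.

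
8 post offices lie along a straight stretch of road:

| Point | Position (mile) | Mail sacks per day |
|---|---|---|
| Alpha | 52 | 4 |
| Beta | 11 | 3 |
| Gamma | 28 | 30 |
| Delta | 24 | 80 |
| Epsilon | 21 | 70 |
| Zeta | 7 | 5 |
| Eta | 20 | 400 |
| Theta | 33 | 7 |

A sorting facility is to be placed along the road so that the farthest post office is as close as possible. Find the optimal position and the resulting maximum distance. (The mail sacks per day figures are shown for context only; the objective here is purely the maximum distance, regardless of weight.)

The 1-center on a line is the midpoint of the two extreme points: leftmost at 7, rightmost at 52.
Optimal location = (7 + 52)/2 = 29.5; maximum distance = (52 − 7)/2 = 22.5.

location 29.5, max distance 22.5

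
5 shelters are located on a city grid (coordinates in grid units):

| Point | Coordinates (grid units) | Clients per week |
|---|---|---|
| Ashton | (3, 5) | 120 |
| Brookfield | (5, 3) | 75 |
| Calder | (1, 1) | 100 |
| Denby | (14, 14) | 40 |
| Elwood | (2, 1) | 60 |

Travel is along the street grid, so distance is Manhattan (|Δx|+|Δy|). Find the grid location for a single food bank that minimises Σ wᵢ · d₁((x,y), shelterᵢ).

(3, 3)

Manhattan distance separates: Σwᵢ(|x−xᵢ|+|y−yᵢ|) = Σwᵢ|x−xᵢ| + Σwᵢ|y−yᵢ|, so x and y are optimised independently as 1-D weighted medians.
Total weight W = 395; half = 197.5.
x-coordinate, sorted with cumulative weight:
  x=1 (Calder, w=100) cum 100
  x=2 (Elwood, w=60) cum 160
  x=3 (Ashton, w=120) cum 280  ← median
  x=5 (Brookfield, w=75) cum 355
  x=14 (Denby, w=40) cum 395
⇒ x* = 3
y-coordinate, sorted with cumulative weight:
  y=1 (Calder, w=100) cum 100
  y=1 (Elwood, w=60) cum 160
  y=3 (Brookfield, w=75) cum 235  ← median
  y=5 (Ashton, w=120) cum 355
  y=14 (Denby, w=40) cum 395
⇒ y* = 3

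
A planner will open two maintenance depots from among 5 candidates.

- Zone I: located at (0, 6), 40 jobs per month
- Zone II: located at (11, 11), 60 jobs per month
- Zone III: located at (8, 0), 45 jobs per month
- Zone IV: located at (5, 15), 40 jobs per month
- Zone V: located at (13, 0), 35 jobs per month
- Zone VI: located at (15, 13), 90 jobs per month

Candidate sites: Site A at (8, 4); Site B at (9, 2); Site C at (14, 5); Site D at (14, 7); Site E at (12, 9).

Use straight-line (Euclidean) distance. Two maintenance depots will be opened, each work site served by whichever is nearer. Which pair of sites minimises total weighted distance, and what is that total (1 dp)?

Evaluate every pair (each demand assigned to the nearer of the two):
  {Site B, Site E}: total = 1604.0
  {Site A, Site E}: total = 1686.9
  {Site C, Site E}: total = 1977.6
  {Site B, Site D}: total = 1980.2
  {Site A, Site D}: total = 2037.5
  {Site D, Site E}: total = 2110.1
  {Site A, Site C}: total = 2272.5
  {Site B, Site C}: total = 2317.3
  {Site C, Site D}: total = 2420.5
  {Site A, Site B}: total = 2526.2
Best pair: {Site B, Site E} with total 1604.0.

{Site B, Site E}, total 1604.0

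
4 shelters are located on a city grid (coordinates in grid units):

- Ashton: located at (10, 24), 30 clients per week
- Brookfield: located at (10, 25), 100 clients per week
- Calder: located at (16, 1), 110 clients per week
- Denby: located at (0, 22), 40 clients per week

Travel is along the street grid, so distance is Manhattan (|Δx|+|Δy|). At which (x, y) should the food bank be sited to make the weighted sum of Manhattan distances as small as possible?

(10, 22)

Manhattan distance separates: Σwᵢ(|x−xᵢ|+|y−yᵢ|) = Σwᵢ|x−xᵢ| + Σwᵢ|y−yᵢ|, so x and y are optimised independently as 1-D weighted medians.
Total weight W = 280; half = 140.
x-coordinate, sorted with cumulative weight:
  x=0 (Denby, w=40) cum 40
  x=10 (Ashton, w=30) cum 70
  x=10 (Brookfield, w=100) cum 170  ← median
  x=16 (Calder, w=110) cum 280
⇒ x* = 10
y-coordinate, sorted with cumulative weight:
  y=1 (Calder, w=110) cum 110
  y=22 (Denby, w=40) cum 150  ← median
  y=24 (Ashton, w=30) cum 180
  y=25 (Brookfield, w=100) cum 280
⇒ y* = 22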